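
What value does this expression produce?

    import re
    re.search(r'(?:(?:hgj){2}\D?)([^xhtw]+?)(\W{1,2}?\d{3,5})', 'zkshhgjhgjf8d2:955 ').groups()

('8d2', ':955')

The match spans [4:18] → 'hgjhgjf8d2:955'.
Captured: group 1 = '8d2', group 2 = ':955'.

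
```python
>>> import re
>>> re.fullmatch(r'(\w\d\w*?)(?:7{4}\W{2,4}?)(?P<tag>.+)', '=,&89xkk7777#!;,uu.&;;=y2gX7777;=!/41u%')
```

`re.fullmatch` is like wrapping the pattern in `^…$` (in single-line mode).
Here the string isn't matched end-to-end, so the call returns None.

None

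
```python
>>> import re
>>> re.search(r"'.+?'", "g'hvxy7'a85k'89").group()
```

A non-greedy quantifier consumes as few characters as it can — just enough that the remainder of the pattern still matches from where it stops; whatever follows it matches normally.
`re.search` tries every starting position until one works.
The match spans [1:8] → "'hvxy7'".

"'hvxy7'"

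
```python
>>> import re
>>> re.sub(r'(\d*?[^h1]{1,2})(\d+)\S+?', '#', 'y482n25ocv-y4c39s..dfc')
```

'##cv##..dfc'

The pattern matches zero or more of a digit (lazy), then 1 to 2 of any character except [h1] (captured); then one or more of a digit (captured); then one or more of a non-whitespace character (lazy).
A non-greedy quantifier consumes as few characters as it can — just enough that the remainder of the pattern still matches from where it stops; whatever follows it matches normally.
Matches: at [0:5] → 'y482n'; at [5:8] → '25o'; at [10:14] → '-y4c'; at [14:17] → '39s'.
Every occurrence is swapped for '#'.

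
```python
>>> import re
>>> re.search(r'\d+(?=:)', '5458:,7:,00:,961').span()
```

(0, 4)

The `(?=…)`/`(?<=…)` assertion just peeks at neighbouring text; it doesn't advance the match position.
The match spans [0:4] → '5458'.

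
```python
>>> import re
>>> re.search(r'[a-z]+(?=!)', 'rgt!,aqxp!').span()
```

(0, 3)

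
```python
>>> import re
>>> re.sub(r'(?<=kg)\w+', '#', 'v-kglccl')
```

'v-kg#'

Because the assertion is zero-width, the text it checks is not consumed and won't appear in the result.
`sub` substitutes '#' at each match site.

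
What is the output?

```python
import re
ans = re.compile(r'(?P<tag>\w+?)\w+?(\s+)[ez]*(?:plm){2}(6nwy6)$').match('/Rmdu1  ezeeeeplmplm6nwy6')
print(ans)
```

The pattern matches one or more of a word character (lazy) (captured as 'tag'); then one or more of a word character (lazy); then one or more of whitespace (captured); then zero or more of one of [ez], then the literal 'plm' repeated 2 times; then the literal '6nw', then the literal 'y6' (captured); then anchored at the end.
`match` is anchored at position 0; if the pattern doesn't fit there, it returns None.
Here the pattern fails at index 0, so the call returns None.

None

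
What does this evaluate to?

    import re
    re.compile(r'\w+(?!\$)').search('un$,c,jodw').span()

The negative lookaround is zero-width — it rules out positions where the adjacent text would match, without consuming anything.
The match spans [0:1] → 'u'.

(0, 1)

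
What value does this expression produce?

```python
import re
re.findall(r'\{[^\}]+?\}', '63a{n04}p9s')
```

['{n04}']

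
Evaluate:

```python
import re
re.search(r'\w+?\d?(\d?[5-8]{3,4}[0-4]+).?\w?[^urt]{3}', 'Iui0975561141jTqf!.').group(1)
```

The pattern matches one or more of a word character (lazy), then optionally a digit; then optionally a digit, then 3 to 4 of a character in [5-8], then one or more of a character in [0-4] (captured); then optionally any character, then optionally a word character, then exactly 3 of any character except [urt].
`re.search` scans for the first position where the pattern succeeds.
The match spans [0:18] → 'Iui0975561141jTqf!'.
Captured: group 1 = '975561141'.

'975561141'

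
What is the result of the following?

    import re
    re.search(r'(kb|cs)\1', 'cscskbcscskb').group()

`\1` has to match the exact text group 1 already captured.
`re.search` scans for the first position where the pattern succeeds.
The match spans [0:4] → 'cscs'.
Captured: group 1 = 'cs'.

'cscs'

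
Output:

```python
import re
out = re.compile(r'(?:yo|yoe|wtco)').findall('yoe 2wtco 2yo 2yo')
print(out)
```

['yo', 'wtco', 'yo', 'yo']

Alternation tries branches left to right and keeps the first one that lets the overall match succeed at that position.
With no groups in the pattern, `findall` gives back each whole match — 4 here.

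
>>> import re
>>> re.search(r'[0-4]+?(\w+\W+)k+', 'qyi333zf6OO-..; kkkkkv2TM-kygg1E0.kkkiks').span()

This matches one or more of a character in [0-4] (lazy); then one or more of a word character, then one or more of a non-word character (captured); then one or more of a literal 'k'.
The match spans [3:21] → '333zf6OO-..; kkkkk'.

(3, 21)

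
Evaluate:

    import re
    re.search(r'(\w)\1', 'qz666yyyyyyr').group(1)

After group 1 captures some text, `\1` only succeeds where that same text appears again.
`re.search` scans for the first position where the pattern succeeds.
The match spans [2:4] → '66'.
Captured: group 1 = '6'.

'6'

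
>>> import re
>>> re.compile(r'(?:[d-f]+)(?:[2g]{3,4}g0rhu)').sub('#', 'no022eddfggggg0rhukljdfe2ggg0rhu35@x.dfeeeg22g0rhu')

Pattern: one or more of a character in [d-f] (non-capturing group); then 3 to 4 of one of [2g], then the literal 'g0', then the literal 'rhu' (non-capturing group).
Matches: at [5:18] → 'eddfggggg0rhu'; at [21:32] → 'dfe2ggg0rhu'; at [37:50] → 'dfeeeg22g0rhu'.
Each match is replaced by '#'.

'no022#klj#35@x.#'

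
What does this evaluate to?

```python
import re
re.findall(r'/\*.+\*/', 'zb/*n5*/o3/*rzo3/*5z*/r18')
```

Since nothing is captured, `findall` lists the 1 matched substring directly.

['/*n5*/o3/*rzo3/*5z*/']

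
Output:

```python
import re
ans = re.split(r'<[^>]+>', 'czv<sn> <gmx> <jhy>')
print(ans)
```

Splitting on the pattern gives 4 pieces.

['czv', ' ', ' ', '']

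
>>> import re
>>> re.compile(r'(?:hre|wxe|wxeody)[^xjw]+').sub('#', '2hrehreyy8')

'2#'

`sub` substitutes '#' at each match site.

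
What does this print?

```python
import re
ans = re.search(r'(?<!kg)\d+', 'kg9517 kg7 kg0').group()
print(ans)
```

517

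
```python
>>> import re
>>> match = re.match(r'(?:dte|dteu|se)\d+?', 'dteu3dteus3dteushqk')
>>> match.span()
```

(0, 5)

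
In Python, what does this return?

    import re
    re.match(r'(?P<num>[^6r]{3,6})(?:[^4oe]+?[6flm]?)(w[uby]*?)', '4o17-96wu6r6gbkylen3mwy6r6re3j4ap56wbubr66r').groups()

('4o17-9', 'w')

The pattern matches 3 to 6 of any character except [6r] (captured as 'num'); then one or more of any character except [4oe] (lazy), then optionally one of [6flm] (non-capturing group); then a literal 'w', then zero or more of one of [uby] (lazy) (captured).
Lazy quantifiers expand one character at a time until the remainder of the pattern can match.
`re.match` only tries the pattern at the start of the string.
The match spans [0:8] → '4o17-96w'.
Captured: group 1 = '4o17-9', group 2 = 'w'.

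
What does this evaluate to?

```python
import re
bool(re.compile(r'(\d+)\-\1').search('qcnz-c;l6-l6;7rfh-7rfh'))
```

False

The backreference `\1` re-matches whatever the first group consumed, character for character.
Here the pattern never matches, so the call returns None, and `bool(None)` is False.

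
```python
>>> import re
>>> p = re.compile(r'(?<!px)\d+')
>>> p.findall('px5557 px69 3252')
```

`(?!…)`/`(?<!…)` only lets a position through if the neighbouring text does NOT match; no characters are consumed.
Since nothing is captured, `findall` lists the 3 matched substrings directly.

['557', '9', '3252']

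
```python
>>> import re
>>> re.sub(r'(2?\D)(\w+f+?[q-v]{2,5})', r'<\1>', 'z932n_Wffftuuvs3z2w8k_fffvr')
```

This matches optionally the literal '2', then a non-digit (captured); then one or more of a word character, then one or more of the literal 'f' (lazy), then 2 to 5 of a character in [q-v] (captured).
Matches: at [0:27] → 'z932n_Wffftuuvs3z2w8k_fffvr'.
Each match is replaced using the text its own group 1 captured.

'<z>'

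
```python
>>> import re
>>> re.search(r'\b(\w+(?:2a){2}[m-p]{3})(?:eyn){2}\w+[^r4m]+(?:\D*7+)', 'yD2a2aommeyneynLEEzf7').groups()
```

('yD2a2aomm',)

Pattern: a word boundary (`\b`, zero-width); then one or more of a word character, then the literal '2a' repeated 2 times, then exactly 3 of a character in [m-p] (captured); then the literal 'eyn' repeated 2 times, then one or more of a word character, then one or more of any character except [r4m]; then zero or more of a non-digit, then one or more of a literal '7' (non-capturing group).
`search` walks the string left to right and returns the first match it finds.
The match spans [0:21] → 'yD2a2aommeyneynLEEzf7'.
Captured: group 1 = 'yD2a2aomm'.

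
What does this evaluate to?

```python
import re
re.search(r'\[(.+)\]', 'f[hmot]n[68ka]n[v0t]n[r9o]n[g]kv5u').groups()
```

Unlike `match`, `search` isn't anchored — it looks for the pattern anywhere in the string.
The match spans [1:30] → '[hmot]n[68ka]n[v0t]n[r9o]n[g]'.
Captured: group 1 = 'hmot]n[68ka]n[v0t]n[r9o]n[g'.

('hmot]n[68ka]n[v0t]n[r9o]n[g',)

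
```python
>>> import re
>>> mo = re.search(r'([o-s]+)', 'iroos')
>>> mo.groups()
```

('roos',)

Pattern: one or more of a character in [o-s] (captured).
Unlike `match`, `search` isn't anchored — it looks for the pattern anywhere in the string.
The match spans [1:5] → 'roos'.
Captured: group 1 = 'roos'.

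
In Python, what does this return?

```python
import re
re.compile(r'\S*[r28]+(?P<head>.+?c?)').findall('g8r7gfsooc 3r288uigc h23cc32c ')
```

['7', 'u', 'c']

One capturing group, so `findall` returns just the captured substring from each match — 3 in all.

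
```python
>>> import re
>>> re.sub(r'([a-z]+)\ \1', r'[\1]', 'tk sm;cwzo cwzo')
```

The backreference `\1` re-matches whatever the first group consumed, character for character.
Each match is replaced using the text its own group 1 captured.

'tk sm;[cwzo]'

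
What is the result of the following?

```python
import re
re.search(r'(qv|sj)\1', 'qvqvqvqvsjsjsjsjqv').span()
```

(0, 4)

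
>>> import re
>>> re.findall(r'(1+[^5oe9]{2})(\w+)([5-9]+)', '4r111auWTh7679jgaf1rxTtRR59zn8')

[('111au', 'WTh7679jgaf1rxTtRR59zn', '8')]

Pattern: one or more of the literal '1', then exactly 2 of any character except [5oe9] (captured); then one or more of a word character (captured); then one or more of a character in [5-9] (captured).
Scanning left to right: at [2:30] match '111auWTh7679jgaf1rxTtRR59zn8', groups = ('111au', 'WTh7679jgaf1rxTtRR59zn', '8').
`findall` packs the 3 group values into a tuple for every match.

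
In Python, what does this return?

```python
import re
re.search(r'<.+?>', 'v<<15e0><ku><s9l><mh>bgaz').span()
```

(1, 8)

A `+?`/`*?`/`{m,n}?` starts at its minimum and grows only as far as needed for what follows to match.
The match spans [1:8] → '<<15e0>'.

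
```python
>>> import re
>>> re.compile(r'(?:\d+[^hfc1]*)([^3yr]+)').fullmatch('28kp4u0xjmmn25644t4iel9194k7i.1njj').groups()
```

('194k7i.1njj',)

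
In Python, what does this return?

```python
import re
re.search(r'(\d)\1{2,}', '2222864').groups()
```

`\1` is not a pattern — it's the concrete string captured by group 1, re-applied verbatim.
Unlike `match`, `search` isn't anchored — it looks for the pattern anywhere in the string.
The match spans [0:4] → '2222'.
Captured: group 1 = '2'.

('2',)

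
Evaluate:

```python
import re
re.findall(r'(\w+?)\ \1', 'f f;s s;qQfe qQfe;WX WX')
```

After group 1 captures some text, `\1` only succeeds where that same text appears again.
Matches: at [0:3] match 'f f', group 1 = 'f'; at [4:7] match 's s', group 1 = 's'; at [8:17] match 'qQfe qQfe', group 1 = 'qQfe'; at [18:23] match 'WX WX', group 1 = 'WX'.
Because there's exactly one group, `findall` drops the full match and keeps group 1 from each hit.

['f', 's', 'qQfe', 'WX']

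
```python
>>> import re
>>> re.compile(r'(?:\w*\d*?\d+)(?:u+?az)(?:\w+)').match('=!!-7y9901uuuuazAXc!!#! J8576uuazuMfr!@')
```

None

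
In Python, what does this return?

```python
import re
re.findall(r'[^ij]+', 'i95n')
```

['95n']

Pattern: one or more of any character except [ij].
Walking the string: at [1:4] → '95n'.
`findall` yields the raw match text (1 of them) because the pattern has no groups.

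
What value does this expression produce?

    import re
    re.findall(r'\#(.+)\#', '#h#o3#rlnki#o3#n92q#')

['h#o3#rlnki#o3#n92q']

One capturing group, so `findall` returns just the captured substring from the one match — 1 in all.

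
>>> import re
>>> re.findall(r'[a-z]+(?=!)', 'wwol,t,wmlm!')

['wmlm']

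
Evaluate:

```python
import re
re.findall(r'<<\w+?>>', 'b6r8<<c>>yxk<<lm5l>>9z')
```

Matches: at [4:9] → '<<c>>'; at [12:20] → '<<lm5l>>'.
With no groups in the pattern, `findall` gives back each whole match — 2 here.

['<<c>>', '<<lm5l>>']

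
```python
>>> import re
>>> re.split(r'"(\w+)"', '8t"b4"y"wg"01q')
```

['8t', 'b4', 'y', 'wg', '01q']

Matches to split on: at [2:6] → '"b4"'; at [7:11] → '"wg"'.
Because the pattern has a capturing group, `split` also inserts each captured text between the pieces.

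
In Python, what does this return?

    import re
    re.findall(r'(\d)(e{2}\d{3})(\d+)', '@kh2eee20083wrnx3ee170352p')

[('3', 'ee170', '352')]

The pattern matches a digit (captured); then exactly 2 of a literal 'e', then exactly 3 of a digit (captured); then one or more of a digit (captured).
Scanning left to right: at [16:25] match '3ee170352', groups = ('3', 'ee170', '352').
`findall` packs the 3 group values into a tuple for every match.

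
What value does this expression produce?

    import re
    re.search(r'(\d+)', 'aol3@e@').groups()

('3',)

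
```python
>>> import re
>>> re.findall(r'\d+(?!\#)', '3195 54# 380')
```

['3195', '5', '380']

The negative lookahead/lookbehind blocks any match where the forbidden context is present.
Matches: at [0:4] → '3195'; at [5:6] → '5'; at [9:12] → '380'.
`findall` yields the raw match text (3 of them) because the pattern has no groups.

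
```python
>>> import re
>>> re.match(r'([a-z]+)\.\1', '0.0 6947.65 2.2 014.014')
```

None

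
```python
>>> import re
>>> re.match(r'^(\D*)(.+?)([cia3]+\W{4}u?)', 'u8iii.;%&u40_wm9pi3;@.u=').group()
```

`match` is anchored at position 0; if the pattern doesn't fit there, it returns None.
The match spans [0:10] → 'u8iii.;%&u'.

'u8iii.;%&u'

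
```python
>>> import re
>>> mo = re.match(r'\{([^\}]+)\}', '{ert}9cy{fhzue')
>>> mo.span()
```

(0, 5)

`match` is anchored at position 0; if the pattern doesn't fit there, it returns None.
The match spans [0:5] → '{ert}'.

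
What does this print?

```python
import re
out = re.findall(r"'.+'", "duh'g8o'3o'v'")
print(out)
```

["'g8o'3o'v'"]

No capturing groups, so `findall` returns the 1 full match string.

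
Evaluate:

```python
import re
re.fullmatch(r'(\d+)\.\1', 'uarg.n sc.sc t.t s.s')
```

None

A backreference is literal: `\1` must see the identical characters the first group matched.
`re.fullmatch` is like wrapping the pattern in `^…$` (in single-line mode).
Here the pattern can't cover the whole string, so the call returns None.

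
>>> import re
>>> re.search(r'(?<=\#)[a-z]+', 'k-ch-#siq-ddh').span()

The lookaround is zero-width — it requires the adjacent text to match without consuming it, so the asserted text isn't part of the match.
The match spans [6:9] → 'siq'.

(6, 9)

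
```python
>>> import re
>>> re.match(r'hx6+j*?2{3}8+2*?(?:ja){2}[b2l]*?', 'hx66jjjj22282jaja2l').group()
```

Pattern: the literal 'hx', then one or more of the literal '6'; then zero or more of a literal 'j' (lazy), then exactly 3 of the literal '2'; then one or more of a literal '8'; then zero or more of the literal '2' (lazy), then the literal 'ja' repeated 2 times, then zero or more of one of [b2l] (lazy).
Lazy quantifiers expand one character at a time until the remainder of the pattern can match.
`re.match` only tries the pattern at the start of the string.
The match spans [0:17] → 'hx66jjjj22282jaja'.

'hx66jjjj22282jaja'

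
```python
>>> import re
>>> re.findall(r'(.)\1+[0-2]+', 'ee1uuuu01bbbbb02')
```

['e', 'u', 'b']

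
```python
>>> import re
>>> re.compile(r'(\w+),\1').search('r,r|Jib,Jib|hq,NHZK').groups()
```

('r',)

The backreference `\1` re-matches whatever the first group consumed, character for character.
Unlike `match`, `search` isn't anchored — it looks for the pattern anywhere in the string.
The match spans [0:3] → 'r,r'.
Captured: group 1 = 'r'.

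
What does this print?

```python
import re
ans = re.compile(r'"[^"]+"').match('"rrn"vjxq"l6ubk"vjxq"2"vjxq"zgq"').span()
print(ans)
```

With `match`, the pattern is implicitly anchored at the beginning.
The match spans [0:5] → '"rrn"'.

(0, 5)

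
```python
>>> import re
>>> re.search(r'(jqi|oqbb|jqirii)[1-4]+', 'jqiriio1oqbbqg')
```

None

Here the pattern never matches, so the call returns None.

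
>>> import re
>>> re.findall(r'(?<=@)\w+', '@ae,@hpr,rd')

['ae', 'hpr']

The lookaround is zero-width — it requires the adjacent text to match without consuming it, so the asserted text isn't part of the match.
Walking the string: at [1:3] → 'ae'; at [5:8] → 'hpr'.
Since nothing is captured, `findall` lists the 2 matched substrings directly.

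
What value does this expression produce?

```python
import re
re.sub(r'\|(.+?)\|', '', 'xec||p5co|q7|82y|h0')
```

'xecq7h0'

Lazy quantifiers expand one character at a time until the remainder of the pattern can match.
Matches: at [3:10] → '||p5co|'; at [12:17] → '|82y|'.
`sub` substitutes '' at each match site.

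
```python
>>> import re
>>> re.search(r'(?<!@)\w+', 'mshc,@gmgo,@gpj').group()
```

`(?!…)`/`(?<!…)` only lets a position through if the neighbouring text does NOT match; no characters are consumed.
`search` walks the string left to right and returns the first match it finds.
The match spans [0:4] → 'mshc'.

'mshc'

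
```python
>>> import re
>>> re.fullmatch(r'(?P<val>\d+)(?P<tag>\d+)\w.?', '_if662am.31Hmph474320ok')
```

None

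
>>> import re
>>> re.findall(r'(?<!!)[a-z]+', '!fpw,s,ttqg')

`(?!…)`/`(?<!…)` only lets a position through if the neighbouring text does NOT match; no characters are consumed.
Walking the string: at [2:4] → 'pw'; at [5:6] → 's'; at [7:11] → 'ttqg'.
`findall` yields the raw match text (3 of them) because the pattern has no groups.

['pw', 's', 'ttqg']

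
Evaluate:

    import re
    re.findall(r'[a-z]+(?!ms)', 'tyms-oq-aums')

`(?!…)`/`(?<!…)` only lets a position through if the neighbouring text does NOT match; no characters are consumed.
No capturing groups, so `findall` returns the 3 full match strings.

['tyms', 'oq', 'aums']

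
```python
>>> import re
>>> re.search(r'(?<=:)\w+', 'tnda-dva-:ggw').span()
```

(10, 13)

The lookaround is zero-width — it requires the adjacent text to match without consuming it, so the asserted text isn't part of the match.
The match spans [10:13] → 'ggw'.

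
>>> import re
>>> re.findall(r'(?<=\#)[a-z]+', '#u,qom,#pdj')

['u', 'pdj']

The positive lookaround only admits positions where the adjacent text matches; those characters stay outside the span.
Matches: at [1:2] → 'u'; at [8:11] → 'pdj'.
No capturing groups, so `findall` returns the 2 full match strings.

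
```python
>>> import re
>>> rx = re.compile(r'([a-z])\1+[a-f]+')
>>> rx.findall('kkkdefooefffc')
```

['k', 'o']

The backreference `\1` re-matches whatever the first group consumed, character for character.
Matches: at [0:6] match 'kkkdef', group 1 = 'k'; at [6:13] match 'ooefffc', group 1 = 'o'.
With a single group, `findall` returns only what that group captured — 2 items.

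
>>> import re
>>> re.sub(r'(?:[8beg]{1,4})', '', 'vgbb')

'v'

This matches 1 to 4 of one of [8beg] (non-capturing group).
Matches: at [1:4] → 'gbb'.
Every occurrence is swapped for ''.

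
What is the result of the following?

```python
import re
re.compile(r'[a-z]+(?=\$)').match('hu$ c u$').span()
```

(0, 2)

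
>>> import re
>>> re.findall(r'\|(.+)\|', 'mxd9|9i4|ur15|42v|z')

['9i4|ur15|42v']

Scanning left to right: at [4:18] match '|9i4|ur15|42v|', group 1 = '9i4|ur15|42v'.
Because there's exactly one group, `findall` drops the full match and keeps group 1 from the one hit.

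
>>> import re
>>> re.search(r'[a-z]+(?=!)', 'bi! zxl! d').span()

The `(?=…)`/`(?<=…)` assertion just peeks at neighbouring text; it doesn't advance the match position.
`re.search` scans for the first position where the pattern succeeds.
The match spans [0:2] → 'bi'.

(0, 2)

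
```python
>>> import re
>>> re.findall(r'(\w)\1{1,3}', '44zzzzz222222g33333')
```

A backreference is literal: `\1` must see the identical characters the first group matched.
`findall` collects group 1 from each match (5 total).

['4', 'z', '2', '2', '3']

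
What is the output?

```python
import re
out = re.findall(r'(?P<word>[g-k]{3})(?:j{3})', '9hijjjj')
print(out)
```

This matches exactly 3 of a character in [g-k] (captured as 'word'); then exactly 3 of a literal 'j' (non-capturing group).
`findall` collects group 1 from the one match (1 total).

['hij']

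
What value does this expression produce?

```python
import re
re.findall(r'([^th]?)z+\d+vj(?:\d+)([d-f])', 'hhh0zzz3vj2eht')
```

Pattern: optionally any character except [th] (captured); then one or more of a literal 'z', then one or more of a digit, then the literal 'vj'; then one or more of a digit (non-capturing group); then a character in [d-f] (captured).
`findall` packs the 2 group values into a tuple for every match.

[('0', 'e')]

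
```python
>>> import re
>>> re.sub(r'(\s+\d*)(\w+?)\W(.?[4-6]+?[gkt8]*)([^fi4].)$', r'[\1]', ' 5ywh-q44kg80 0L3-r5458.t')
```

' 5ywh-q44kg80[ 0]'

The pattern matches one or more of whitespace, then zero or more of a digit (captured); then one or more of a word character (lazy) (captured); then a non-word character; then optionally any character, then one or more of a character in [4-6] (lazy), then zero or more of one of [gkt8] (captured); then any character except [fi4], then any character (captured); then anchored at the end.
Matches: at [13:25] → ' 0L3-r5458.t'.
`\1` in the replacement pulls in group 1's text for each match.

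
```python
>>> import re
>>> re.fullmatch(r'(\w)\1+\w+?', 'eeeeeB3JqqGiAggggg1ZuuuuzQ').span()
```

(0, 26)

`\1` has to match the exact text group 1 already captured.
`re.fullmatch` requires the pattern to consume the entire string.
The match spans [0:26] → 'eeeeeB3JqqGiAggggg1ZuuuuzQ'.
Captured: group 1 = 'e'.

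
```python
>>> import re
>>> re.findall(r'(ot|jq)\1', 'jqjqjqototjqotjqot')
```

A backreference is literal: `\1` must see the identical characters the first group matched.
Walking the string: at [0:4] match 'jqjq', group 1 = 'jq'; at [6:10] match 'otot', group 1 = 'ot'.
With a single group, `findall` returns only what that group captured — 2 items.

['jq', 'ot']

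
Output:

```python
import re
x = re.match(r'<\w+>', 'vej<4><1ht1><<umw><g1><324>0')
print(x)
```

`re.match` won't scan ahead — the pattern has to work from the very first character.
Here the string doesn't start with a match, so the call returns None.

None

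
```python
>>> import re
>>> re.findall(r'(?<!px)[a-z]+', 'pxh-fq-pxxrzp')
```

['pxh', 'fq', 'pxxrzp']

The negative lookaround is zero-width — it rules out positions where the adjacent text would match, without consuming anything.
Matches: at [0:3] → 'pxh'; at [4:6] → 'fq'; at [7:13] → 'pxxrzp'.
No capturing groups, so `findall` returns the 3 full match strings.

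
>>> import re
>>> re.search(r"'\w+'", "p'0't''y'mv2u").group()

`search` walks the string left to right and returns the first match it finds.
The match spans [1:4] → "'0'".

"'0'"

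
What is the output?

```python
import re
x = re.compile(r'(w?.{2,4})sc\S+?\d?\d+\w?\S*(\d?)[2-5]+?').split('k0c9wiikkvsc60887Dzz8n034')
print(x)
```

Pattern: optionally the literal 'w', then 2 to 4 of any character (captured); then the literal 'sc', then one or more of a non-whitespace character (lazy); then optionally a digit; then one or more of a digit, then optionally a word character, then zero or more of a non-whitespace character; then optionally a digit (captured); then one or more of a character in [2-5] (lazy).
Matches to split on: at [6:25] → 'ikkvsc60887Dzz8n034'.
The group in the pattern means `split` returns the separators' captures alongside the pieces.

['k0c9wi', 'ikkv', '', '']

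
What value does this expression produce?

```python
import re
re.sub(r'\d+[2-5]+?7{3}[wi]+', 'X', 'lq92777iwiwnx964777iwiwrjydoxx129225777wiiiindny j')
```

Every occurrence is swapped for 'X'.

'lqXnxXrjydoxxXndny j'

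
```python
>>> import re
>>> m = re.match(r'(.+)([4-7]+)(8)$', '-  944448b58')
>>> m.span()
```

(0, 12)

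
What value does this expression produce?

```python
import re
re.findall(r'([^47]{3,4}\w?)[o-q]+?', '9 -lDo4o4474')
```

`findall` collects group 1 from the one match (1 total).

['9 -lD']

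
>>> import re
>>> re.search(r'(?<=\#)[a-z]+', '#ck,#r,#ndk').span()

(1, 3)

Lookahead/lookbehind check context without consuming it, so the matched span excludes the asserted characters.
`search` walks the string left to right and returns the first match it finds.
The match spans [1:3] → 'ck'.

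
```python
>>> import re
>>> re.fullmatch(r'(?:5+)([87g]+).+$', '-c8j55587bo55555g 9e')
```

None

The pattern matches one or more of a literal '5' (non-capturing group); then one or more of one of [87g] (captured); then one or more of any character; then anchored at the end.
`fullmatch` succeeds only if the pattern covers the string from start to end.
Here the pattern can't cover the whole string, so the call returns None.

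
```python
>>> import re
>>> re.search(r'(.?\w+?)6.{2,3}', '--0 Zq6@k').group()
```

This matches optionally any character, then one or more of a word character (lazy) (captured); then the literal '6', then 2 to 3 of any character.
`search` walks the string left to right and returns the first match it finds.
The match spans [3:9] → ' Zq6@k'.
Captured: group 1 = ' Zq'.

' Zq6@k'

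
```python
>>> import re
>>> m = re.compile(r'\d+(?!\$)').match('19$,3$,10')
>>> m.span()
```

`re.match` only tries the pattern at the start of the string.
The match spans [0:1] → '1'.

(0, 1)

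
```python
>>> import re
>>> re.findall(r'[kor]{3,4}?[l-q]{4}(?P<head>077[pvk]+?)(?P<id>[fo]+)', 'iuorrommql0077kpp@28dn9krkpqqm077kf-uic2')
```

[('077k', 'f')]

Multiple groups make `findall` return tuples — one 2-tuple for the one match.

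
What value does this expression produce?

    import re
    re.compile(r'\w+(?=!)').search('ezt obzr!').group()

'obzr'

The positive lookaround only admits positions where the adjacent text matches; those characters stay outside the span.
The match spans [4:8] → 'obzr'.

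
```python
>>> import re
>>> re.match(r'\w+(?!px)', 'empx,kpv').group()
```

'empx'

With `match`, the pattern is implicitly anchored at the beginning.
The match spans [0:4] → 'empx'.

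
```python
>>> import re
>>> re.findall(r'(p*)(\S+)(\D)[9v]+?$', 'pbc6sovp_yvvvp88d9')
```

Pattern: zero or more of a literal 'p' (captured); then one or more of a non-whitespace character (captured); then a non-digit (captured); then one or more of one of [9v] (lazy); then anchored at the end.
Multiple groups make `findall` return tuples — one 3-tuple for the one match.

[('p', 'bc6sovp_yvvvp88', 'd')]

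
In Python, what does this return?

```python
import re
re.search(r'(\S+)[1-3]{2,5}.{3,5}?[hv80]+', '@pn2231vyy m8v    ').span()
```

(0, 14)

Pattern: one or more of a non-whitespace character (captured); then 2 to 5 of a character in [1-3], then 3 to 5 of any character (lazy); then one or more of one of [hv80].
The match spans [0:14] → '@pn2231vyy m8v'.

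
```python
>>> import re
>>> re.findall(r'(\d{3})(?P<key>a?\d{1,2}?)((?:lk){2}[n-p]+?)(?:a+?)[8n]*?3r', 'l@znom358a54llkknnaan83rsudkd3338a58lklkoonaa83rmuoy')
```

[('338', 'a58', 'lklkoon')]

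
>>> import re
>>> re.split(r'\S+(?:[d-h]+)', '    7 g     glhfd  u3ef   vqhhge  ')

['    7 g     ', '  ', '   ', '  ']

The pattern matches one or more of a non-whitespace character; then one or more of a character in [d-h] (non-capturing group).
Matches to split on: at [12:17] → 'glhfd'; at [19:23] → 'u3ef'; at [26:32] → 'vqhhge'.
The string is cut at each match, leaving 4 pieces.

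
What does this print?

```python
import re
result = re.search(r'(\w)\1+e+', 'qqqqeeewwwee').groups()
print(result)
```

`\1` has to match the exact text group 1 already captured.
`search` walks the string left to right and returns the first match it finds.
The match spans [0:7] → 'qqqqeee'.
Captured: group 1 = 'q'.

('q',)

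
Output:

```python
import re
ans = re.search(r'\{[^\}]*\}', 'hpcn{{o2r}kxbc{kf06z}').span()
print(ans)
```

(4, 10)

`search` walks the string left to right and returns the first match it finds.
The match spans [4:10] → '{{o2r}'.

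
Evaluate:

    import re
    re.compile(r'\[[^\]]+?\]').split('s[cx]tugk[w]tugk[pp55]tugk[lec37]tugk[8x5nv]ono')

Matches to split on: at [1:5] → '[cx]'; at [9:12] → '[w]'; at [16:22] → '[pp55]'; at [26:33] → '[lec37]'; at [37:44] → '[8x5nv]'.
Each match becomes a cut point; 6 segments remain.

['s', 'tugk', 'tugk', 'tugk', 'tugk', 'ono']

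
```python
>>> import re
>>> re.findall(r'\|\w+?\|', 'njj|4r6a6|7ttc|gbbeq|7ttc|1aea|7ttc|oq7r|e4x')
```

Scanning left to right: at [3:10] → '|4r6a6|'; at [14:21] → '|gbbeq|'; at [25:31] → '|1aea|'; at [35:41] → '|oq7r|'.
No capturing groups, so `findall` returns the 4 full match strings.

['|4r6a6|', '|gbbeq|', '|1aea|', '|oq7r|']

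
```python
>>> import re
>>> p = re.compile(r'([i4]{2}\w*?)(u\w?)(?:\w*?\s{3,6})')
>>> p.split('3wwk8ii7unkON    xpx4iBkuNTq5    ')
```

This matches exactly 2 of one of [i4], then zero or more of a word character (lazy) (captured); then the literal 'u', then optionally a word character (captured); then zero or more of a word character (lazy), then 3 to 6 of whitespace (non-capturing group).
Because the pattern has a capturing group, `split` also inserts each captured text between the pieces.

['3wwk8', 'ii7', 'un', 'xpx', '4iBk', 'uN', '']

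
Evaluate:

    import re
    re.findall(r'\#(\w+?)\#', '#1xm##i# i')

['1xm', 'i']

Walking the string: at [0:5] match '#1xm#', group 1 = '1xm'; at [5:8] match '#i#', group 1 = 'i'.
Because there's exactly one group, `findall` drops the full match and keeps group 1 from each hit.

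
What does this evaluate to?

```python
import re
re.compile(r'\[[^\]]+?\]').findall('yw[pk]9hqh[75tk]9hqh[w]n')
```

['[pk]', '[75tk]', '[w]']

Since nothing is captured, `findall` lists the 3 matched substrings directly.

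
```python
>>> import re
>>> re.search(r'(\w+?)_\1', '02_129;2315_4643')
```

None

`\1` is not a pattern — it's the concrete string captured by group 1, re-applied verbatim.
Unlike `match`, `search` isn't anchored — it looks for the pattern anywhere in the string.
Here no position works, so the call returns None.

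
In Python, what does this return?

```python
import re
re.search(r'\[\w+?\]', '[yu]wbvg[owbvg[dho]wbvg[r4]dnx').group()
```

`re.search` scans for the first position where the pattern succeeds.
The match spans [0:4] → '[yu]'.

'[yu]'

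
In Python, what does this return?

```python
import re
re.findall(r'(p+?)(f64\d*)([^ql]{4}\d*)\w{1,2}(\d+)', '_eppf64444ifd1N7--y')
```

The pattern matches one or more of a literal 'p' (lazy) (captured); then the literal 'f64', then zero or more of a digit (captured); then exactly 4 of any character except [ql], then zero or more of a digit (captured); then 1 to 2 of a word character; then one or more of a digit (captured).
Walking the string: at [2:16] match 'ppf64444ifd1N7', groups = ('pp', 'f64444', 'ifd1', '7').
Multiple groups make `findall` return tuples — one 4-tuple for the one match.

[('pp', 'f64444', 'ifd1', '7')]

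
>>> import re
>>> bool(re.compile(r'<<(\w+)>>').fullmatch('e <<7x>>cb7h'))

For `fullmatch`, every character of the input must be accounted for by the pattern.
Here the pattern can't cover the whole string, so the call returns None, and `bool(None)` is False.

False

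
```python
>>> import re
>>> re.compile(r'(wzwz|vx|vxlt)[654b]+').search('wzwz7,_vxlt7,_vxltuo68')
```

None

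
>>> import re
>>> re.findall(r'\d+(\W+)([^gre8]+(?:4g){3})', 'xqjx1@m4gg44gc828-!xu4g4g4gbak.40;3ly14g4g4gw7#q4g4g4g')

[('-!', 'xu4g4g4g'), (';', '3ly14g4g4g'), ('#', 'q4g4g4g')]

This matches one or more of a digit; then one or more of a non-word character (captured); then one or more of any character except [gre8], then the literal '4g' repeated 3 times (captured).
Matches: at [14:27] match '828-!xu4g4g4g', groups = ('-!', 'xu4g4g4g'); at [31:44] match '40;3ly14g4g4g', groups = (';', '3ly14g4g4g'); at [45:54] match '7#q4g4g4g', groups = ('#', 'q4g4g4g').
With 2 capturing groups, `findall` returns a 2-tuple per match.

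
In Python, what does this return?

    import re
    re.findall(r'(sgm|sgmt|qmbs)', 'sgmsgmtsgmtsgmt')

['sgm', 'sgm', 'sgm', 'sgm']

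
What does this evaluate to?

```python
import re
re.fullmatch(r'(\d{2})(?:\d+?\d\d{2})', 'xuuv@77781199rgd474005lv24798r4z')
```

None

`re.fullmatch` is like wrapping the pattern in `^…$` (in single-line mode).
Here there's no way to consume every character, so the call returns None.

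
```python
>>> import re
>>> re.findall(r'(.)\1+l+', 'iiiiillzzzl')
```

['i', 'z']

The backreference `\1` re-matches whatever the first group consumed, character for character.
With a single group, `findall` returns only what that group captured — 2 items.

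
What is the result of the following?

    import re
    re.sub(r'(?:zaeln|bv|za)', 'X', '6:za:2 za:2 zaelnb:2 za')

'6:X:2 X:2 Xb:2 X'

Alternation tries branches left to right and keeps the first one that lets the overall match succeed at that position.
Matches: at [2:4] → 'za'; at [7:9] → 'za'; at [12:17] → 'zaeln'; at [21:23] → 'za'.
`sub` substitutes 'X' at each match site.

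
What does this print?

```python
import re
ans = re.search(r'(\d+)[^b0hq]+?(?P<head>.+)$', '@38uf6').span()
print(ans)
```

The match spans [1:6] → '38uf6'.

(1, 6)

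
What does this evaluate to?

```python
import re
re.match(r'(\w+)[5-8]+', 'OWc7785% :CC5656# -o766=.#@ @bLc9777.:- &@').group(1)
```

The match spans [0:7] → 'OWc7785'.
Captured: group 1 = 'OWc778'.

'OWc778'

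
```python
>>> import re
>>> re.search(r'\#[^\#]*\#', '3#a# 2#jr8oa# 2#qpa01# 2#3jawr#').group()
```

Unlike `match`, `search` isn't anchored — it looks for the pattern anywhere in the string.
The match spans [1:4] → '#a#'.

'#a#'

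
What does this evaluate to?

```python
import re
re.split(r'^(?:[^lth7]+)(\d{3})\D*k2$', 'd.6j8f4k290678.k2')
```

Pattern: anchored at the start of the string; then one or more of any character except [lth7] (non-capturing group); then exactly 3 of a digit (captured); then zero or more of a non-digit, then the literal 'k2'; then anchored at the end.
Matches to split on: at [0:17] → 'd.6j8f4k290678.k2'.
`re.split` interleaves the captured-group text with the surrounding fragments.

['', '678', '']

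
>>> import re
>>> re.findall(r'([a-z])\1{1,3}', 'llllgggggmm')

After group 1 captures some text, `\1` only succeeds where that same text appears again.
`findall` collects group 1 from each match (3 total).

['l', 'g', 'm']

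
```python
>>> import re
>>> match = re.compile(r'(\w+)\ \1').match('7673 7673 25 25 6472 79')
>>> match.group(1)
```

'7673'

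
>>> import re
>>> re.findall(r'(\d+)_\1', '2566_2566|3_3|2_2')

['2566', '3', '2']

`\1` has to match the exact text group 1 already captured.
Matches: at [0:9] match '2566_2566', group 1 = '2566'; at [10:13] match '3_3', group 1 = '3'; at [14:17] match '2_2', group 1 = '2'.
Because there's exactly one group, `findall` drops the full match and keeps group 1 from each hit.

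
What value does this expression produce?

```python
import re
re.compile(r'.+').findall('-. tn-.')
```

['-. tn-.']

The pattern matches one or more of any character.
Since nothing is captured, `findall` lists the 1 matched substring directly.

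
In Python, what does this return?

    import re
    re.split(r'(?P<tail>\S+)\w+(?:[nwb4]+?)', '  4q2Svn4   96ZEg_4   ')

This matches one or more of a non-whitespace character (captured as 'tail'); then one or more of a word character; then one or more of one of [nwb4] (lazy) (non-capturing group).
With a capturing group present, the delimiter's captured portion is kept in the result list.

['  ', '4q2Sv', '   ', '96ZEg', '   ']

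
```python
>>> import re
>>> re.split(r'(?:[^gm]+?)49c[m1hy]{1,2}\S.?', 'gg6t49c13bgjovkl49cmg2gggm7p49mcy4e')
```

Each match becomes a cut point; 3 segments remain.

['gg', 'g', 'gggm7p49mcy4e']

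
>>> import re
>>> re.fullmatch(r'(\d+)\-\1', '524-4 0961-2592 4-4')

None

`fullmatch` succeeds only if the pattern covers the string from start to end.
Here the string isn't matched end-to-end, so the call returns None.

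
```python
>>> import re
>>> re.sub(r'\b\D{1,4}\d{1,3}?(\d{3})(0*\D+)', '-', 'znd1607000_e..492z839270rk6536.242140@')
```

Pattern: a word boundary (`\b`, zero-width); then 1 to 4 of a non-digit, then 1 to 3 of a digit (lazy); then exactly 3 of a digit (captured); then zero or more of the literal '0', then one or more of a non-digit (captured).
Matches: at [0:14] → 'znd1607000_e..'; at [30:38] → '.242140@'.
`sub` substitutes '-' at each match site.

'-492z839270rk6536-'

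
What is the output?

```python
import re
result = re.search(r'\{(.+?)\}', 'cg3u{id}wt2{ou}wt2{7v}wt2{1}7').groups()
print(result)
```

('id',)

A `+?`/`*?`/`{m,n}?` starts at its minimum and grows only as far as needed for what follows to match.
`re.search` tries every starting position until one works.
The match spans [4:8] → '{id}'.
Captured: group 1 = 'id'.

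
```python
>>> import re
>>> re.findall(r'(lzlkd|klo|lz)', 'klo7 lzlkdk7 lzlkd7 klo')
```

['klo', 'lzlkd', 'lzlkd', 'klo']

`|` is ordered: at each position the engine commits to the first alternative that works.
`findall` collects group 1 from each match (4 total).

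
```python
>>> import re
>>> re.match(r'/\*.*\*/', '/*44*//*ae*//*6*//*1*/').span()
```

(0, 22)

With `match`, the pattern is implicitly anchored at the beginning.
The match spans [0:22] → '/*44*//*ae*//*6*//*1*/'.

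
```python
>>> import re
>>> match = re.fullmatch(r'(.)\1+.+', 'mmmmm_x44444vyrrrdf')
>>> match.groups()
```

('m',)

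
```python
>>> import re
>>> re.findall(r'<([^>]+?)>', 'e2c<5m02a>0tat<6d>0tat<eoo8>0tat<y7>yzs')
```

Matches: at [3:10] match '<5m02a>', group 1 = '5m02a'; at [14:18] match '<6d>', group 1 = '6d'; at [22:28] match '<eoo8>', group 1 = 'eoo8'; at [32:36] match '<y7>', group 1 = 'y7'.
Because there's exactly one group, `findall` drops the full match and keeps group 1 from each hit.

['5m02a', '6d', 'eoo8', 'y7']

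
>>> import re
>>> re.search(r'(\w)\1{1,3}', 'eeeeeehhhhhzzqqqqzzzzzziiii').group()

'eeee'

After group 1 captures some text, `\1` only succeeds where that same text appears again.
`search` walks the string left to right and returns the first match it finds.
The match spans [0:4] → 'eeee'.
Captured: group 1 = 'e'.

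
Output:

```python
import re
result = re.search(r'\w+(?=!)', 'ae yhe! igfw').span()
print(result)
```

Because the assertion is zero-width, the text it checks is not consumed and won't appear in the result.
The match spans [3:6] → 'yhe'.

(3, 6)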